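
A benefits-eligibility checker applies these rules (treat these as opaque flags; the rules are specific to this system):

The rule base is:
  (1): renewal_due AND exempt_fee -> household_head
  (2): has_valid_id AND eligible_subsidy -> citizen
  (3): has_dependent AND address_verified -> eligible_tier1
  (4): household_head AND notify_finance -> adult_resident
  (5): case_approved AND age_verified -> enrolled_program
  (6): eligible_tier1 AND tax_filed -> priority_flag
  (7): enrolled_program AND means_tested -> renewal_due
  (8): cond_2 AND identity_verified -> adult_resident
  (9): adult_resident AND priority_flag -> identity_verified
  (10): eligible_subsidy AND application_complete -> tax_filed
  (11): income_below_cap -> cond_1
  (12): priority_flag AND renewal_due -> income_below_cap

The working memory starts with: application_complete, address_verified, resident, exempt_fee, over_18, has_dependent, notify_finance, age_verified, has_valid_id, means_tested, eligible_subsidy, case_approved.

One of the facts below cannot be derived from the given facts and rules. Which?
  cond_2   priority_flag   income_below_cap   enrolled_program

Round 1: (2) [has_valid_id AND eligible_subsidy -> citizen]; (3) [has_dependent AND address_verified -> eligible_tier1]; (5) [case_approved AND age_verified -> enrolled_program]; (10) [eligible_subsidy AND application_complete -> tax_filed]. New: citizen, eligible_tier1, enrolled_program, tax_filed.
Round 2: (6) [eligible_tier1 AND tax_filed -> priority_flag]; (7) [enrolled_program AND means_tested -> renewal_due]. New: priority_flag, renewal_due.
Round 3: (1) [renewal_due AND exempt_fee -> household_head]; (12) [priority_flag AND renewal_due -> income_below_cap]. New: household_head, income_below_cap.
Round 4: (4) [household_head AND notify_finance -> adult_resident]; (11) [income_below_cap -> cond_1]. New: adult_resident, cond_1.
Round 5: (9) [adult_resident AND priority_flag -> identity_verified]. New: identity_verified.
Derived: income_below_cap (round 3), priority_flag (round 2), enrolled_program (round 1). cond_2 never appears in any round.

cond_2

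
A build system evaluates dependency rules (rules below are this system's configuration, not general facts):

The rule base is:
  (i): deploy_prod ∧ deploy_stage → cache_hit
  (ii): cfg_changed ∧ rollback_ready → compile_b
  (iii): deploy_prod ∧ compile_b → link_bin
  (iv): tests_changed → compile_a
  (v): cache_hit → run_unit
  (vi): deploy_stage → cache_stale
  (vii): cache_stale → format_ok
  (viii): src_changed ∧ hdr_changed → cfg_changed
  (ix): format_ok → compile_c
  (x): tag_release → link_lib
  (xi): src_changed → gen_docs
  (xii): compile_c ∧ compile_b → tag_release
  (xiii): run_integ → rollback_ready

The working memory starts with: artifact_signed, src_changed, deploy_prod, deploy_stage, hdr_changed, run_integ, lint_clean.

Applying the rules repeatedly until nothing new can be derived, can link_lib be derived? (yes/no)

yes

Round 1 — (i), (vi), (viii), (xi), (xiii), derive cache_hit, cache_stale, cfg_changed, gen_docs, rollback_ready.
Round 2 — (ii), (v), (vii), derive compile_b, run_unit, format_ok.
Round 3 — (iii), (ix), derive link_bin, compile_c.
Round 4 — (xii), derive tag_release.
Round 5 — (x), derive link_lib.
link_lib appears in round 5, so it is derivable.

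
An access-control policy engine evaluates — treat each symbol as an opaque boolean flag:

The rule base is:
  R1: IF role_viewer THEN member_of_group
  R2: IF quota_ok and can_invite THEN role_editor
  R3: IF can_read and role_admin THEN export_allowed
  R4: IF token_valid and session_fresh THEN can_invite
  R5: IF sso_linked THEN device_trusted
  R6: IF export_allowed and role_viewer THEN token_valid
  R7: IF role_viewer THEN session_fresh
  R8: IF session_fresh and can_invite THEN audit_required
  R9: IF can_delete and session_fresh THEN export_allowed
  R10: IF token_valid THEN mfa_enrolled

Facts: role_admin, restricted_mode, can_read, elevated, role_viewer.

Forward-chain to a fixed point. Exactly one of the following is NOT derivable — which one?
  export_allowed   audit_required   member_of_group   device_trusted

device_trusted

Round 1 fires R1, R3, R7, giving member_of_group, export_allowed, session_fresh.
Round 2 fires R6, giving token_valid.
Round 3 fires R4, R10, giving can_invite, mfa_enrolled.
Round 4 fires R8, giving audit_required.
Derived: member_of_group (round 1), audit_required (round 4), export_allowed (round 1). device_trusted never appears in any round.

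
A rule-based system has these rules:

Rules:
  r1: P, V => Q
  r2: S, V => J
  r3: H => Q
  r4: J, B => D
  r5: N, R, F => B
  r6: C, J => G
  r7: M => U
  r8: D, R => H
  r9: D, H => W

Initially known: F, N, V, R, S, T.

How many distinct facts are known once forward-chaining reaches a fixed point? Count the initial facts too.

Round 1: r2 [S, V => J]; r5 [N, R, F => B]. New: J, B.
Round 2: r4 [J, B => D]. New: D.
Round 3: r8 [D, R => H]. New: H.
Round 4: r3 [H => Q]; r9 [D, H => W]. New: Q, W.
Closure: {B, D, F, H, J, N, Q, R, S, T, V, W} — 12 facts.

12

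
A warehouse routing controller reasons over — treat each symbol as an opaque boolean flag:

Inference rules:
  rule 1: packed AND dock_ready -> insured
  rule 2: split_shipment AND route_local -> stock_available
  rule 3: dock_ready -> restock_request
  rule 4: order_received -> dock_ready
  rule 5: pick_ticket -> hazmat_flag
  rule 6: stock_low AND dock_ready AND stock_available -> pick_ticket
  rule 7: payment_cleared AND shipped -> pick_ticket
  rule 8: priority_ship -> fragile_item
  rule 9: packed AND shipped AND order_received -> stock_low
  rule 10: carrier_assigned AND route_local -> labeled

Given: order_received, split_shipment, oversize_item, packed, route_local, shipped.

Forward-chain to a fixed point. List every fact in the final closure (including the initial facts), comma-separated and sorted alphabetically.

dock_ready, hazmat_flag, insured, order_received, oversize_item, packed, pick_ticket, restock_request, route_local, shipped, split_shipment, stock_available, stock_low

Round 1 fires rule 2, rule 4, rule 9, giving stock_available, dock_ready, stock_low.
Round 2 fires rule 1, rule 3, rule 6, giving insured, restock_request, pick_ticket.
Round 3 fires rule 5, giving hazmat_flag.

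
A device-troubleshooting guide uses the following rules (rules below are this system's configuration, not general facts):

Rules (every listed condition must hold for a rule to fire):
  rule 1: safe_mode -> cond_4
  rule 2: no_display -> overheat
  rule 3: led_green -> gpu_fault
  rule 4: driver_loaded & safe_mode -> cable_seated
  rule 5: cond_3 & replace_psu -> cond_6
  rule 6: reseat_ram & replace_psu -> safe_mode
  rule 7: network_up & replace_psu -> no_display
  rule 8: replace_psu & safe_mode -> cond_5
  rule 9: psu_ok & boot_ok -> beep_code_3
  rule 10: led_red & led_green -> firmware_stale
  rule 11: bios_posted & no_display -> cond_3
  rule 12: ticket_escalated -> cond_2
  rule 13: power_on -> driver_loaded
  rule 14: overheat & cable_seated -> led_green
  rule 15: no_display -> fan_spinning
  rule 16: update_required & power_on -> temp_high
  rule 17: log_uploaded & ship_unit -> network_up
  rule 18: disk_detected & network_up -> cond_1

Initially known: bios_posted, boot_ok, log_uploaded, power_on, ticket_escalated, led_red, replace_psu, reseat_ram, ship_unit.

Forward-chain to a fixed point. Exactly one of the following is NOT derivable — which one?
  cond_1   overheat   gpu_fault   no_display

cond_1

Round 1 — rule 6, rule 12, rule 13, rule 17, derive safe_mode, cond_2, driver_loaded, network_up.
Round 2 — rule 1, rule 4, rule 7, rule 8, derive cond_4, cable_seated, no_display, cond_5.
Round 3 — rule 2, rule 11, rule 15, derive overheat, cond_3, fan_spinning.
Round 4 — rule 5, rule 14, derive cond_6, led_green.
Round 5 — rule 3, rule 10, derive gpu_fault, firmware_stale.
Derived: overheat (round 3), no_display (round 2), gpu_fault (round 5). cond_1 never appears in any round.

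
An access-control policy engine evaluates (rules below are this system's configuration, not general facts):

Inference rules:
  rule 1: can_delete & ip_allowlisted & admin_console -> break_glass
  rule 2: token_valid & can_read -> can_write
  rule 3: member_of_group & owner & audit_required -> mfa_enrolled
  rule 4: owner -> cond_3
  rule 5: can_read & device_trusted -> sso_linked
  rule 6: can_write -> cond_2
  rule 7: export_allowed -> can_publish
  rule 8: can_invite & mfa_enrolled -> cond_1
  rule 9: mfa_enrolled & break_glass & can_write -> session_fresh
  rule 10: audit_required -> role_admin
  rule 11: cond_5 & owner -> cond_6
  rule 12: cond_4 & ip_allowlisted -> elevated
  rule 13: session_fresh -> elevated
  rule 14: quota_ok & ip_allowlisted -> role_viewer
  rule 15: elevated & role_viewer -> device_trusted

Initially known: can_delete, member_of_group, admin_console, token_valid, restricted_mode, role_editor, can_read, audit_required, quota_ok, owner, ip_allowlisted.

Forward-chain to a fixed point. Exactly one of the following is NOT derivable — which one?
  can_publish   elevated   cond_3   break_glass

Round 1 fires rule 1, rule 2, rule 3, rule 4, rule 10, rule 14, giving break_glass, can_write, mfa_enrolled, cond_3, role_admin, role_viewer.
Round 2 fires rule 6, rule 9, giving cond_2, session_fresh.
Round 3 fires rule 13, giving elevated.
Round 4 fires rule 15, giving device_trusted.
Round 5 fires rule 5, giving sso_linked.
Derived: break_glass (round 1), cond_3 (round 1), elevated (round 3). can_publish never appears in any round.

can_publish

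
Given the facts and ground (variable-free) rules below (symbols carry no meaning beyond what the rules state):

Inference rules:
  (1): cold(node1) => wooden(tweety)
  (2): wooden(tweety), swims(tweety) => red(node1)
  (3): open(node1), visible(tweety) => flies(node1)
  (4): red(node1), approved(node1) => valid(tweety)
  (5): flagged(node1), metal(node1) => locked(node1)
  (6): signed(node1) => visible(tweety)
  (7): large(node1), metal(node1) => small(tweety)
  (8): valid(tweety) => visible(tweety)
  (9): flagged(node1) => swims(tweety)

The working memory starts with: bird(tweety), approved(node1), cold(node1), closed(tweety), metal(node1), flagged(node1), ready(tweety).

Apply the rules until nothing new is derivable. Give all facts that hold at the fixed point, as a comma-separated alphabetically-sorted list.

Round 1 fires (1), (5), (9), giving wooden(tweety), locked(node1), swims(tweety).
Round 2 fires (2), giving red(node1).
Round 3 fires (4), giving valid(tweety).
Round 4 fires (8), giving visible(tweety).

approved(node1), bird(tweety), closed(tweety), cold(node1), flagged(node1), locked(node1), metal(node1), ready(tweety), red(node1), swims(tweety), valid(tweety), visible(tweety), wooden(tweety)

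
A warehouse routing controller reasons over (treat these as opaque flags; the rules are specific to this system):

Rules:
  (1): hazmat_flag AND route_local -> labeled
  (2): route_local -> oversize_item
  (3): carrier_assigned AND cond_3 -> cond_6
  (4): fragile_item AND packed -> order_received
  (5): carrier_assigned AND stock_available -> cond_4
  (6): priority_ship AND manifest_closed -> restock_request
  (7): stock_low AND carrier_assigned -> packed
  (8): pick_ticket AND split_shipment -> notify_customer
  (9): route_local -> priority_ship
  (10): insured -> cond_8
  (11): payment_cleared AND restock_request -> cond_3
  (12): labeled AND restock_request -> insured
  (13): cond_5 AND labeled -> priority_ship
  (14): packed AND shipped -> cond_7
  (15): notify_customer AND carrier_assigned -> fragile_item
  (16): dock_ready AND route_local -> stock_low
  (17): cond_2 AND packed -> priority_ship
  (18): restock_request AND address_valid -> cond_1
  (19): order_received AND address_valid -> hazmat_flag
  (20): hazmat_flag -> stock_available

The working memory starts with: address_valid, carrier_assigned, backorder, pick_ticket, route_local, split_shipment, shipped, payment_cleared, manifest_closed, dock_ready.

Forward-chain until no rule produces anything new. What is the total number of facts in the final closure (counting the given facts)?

Round 1: (2) [route_local -> oversize_item]; (8) [pick_ticket AND split_shipment -> notify_customer]; (9) [route_local -> priority_ship]; (16) [dock_ready AND route_local -> stock_low]. New: oversize_item, notify_customer, priority_ship, stock_low.
Round 2: (6) [priority_ship AND manifest_closed -> restock_request]; (7) [stock_low AND carrier_assigned -> packed]; (15) [notify_customer AND carrier_assigned -> fragile_item]. New: restock_request, packed, fragile_item.
Round 3: (4) [fragile_item AND packed -> order_received]; (11) [payment_cleared AND restock_request -> cond_3]; (14) [packed AND shipped -> cond_7]; (18) [restock_request AND address_valid -> cond_1]. New: order_received, cond_3, cond_7, cond_1.
Round 4: (3) [carrier_assigned AND cond_3 -> cond_6]; (19) [order_received AND address_valid -> hazmat_flag]. New: cond_6, hazmat_flag.
Round 5: (1) [hazmat_flag AND route_local -> labeled]; (20) [hazmat_flag -> stock_available]. New: labeled, stock_available.
Round 6: (5) [carrier_assigned AND stock_available -> cond_4]; (12) [labeled AND restock_request -> insured]. New: cond_4, insured.
Round 7: (10) [insured -> cond_8]. New: cond_8.
Closure: {address_valid, backorder, carrier_assigned, cond_1, cond_3, cond_4, cond_6, cond_7, cond_8, dock_ready, fragile_item, hazmat_flag, insured, labeled, manifest_closed, notify_customer, order_received, oversize_item, packed, payment_cleared, pick_ticket, priority_ship, restock_request, route_local, shipped, split_shipment, stock_available, stock_low} — 28 facts.

28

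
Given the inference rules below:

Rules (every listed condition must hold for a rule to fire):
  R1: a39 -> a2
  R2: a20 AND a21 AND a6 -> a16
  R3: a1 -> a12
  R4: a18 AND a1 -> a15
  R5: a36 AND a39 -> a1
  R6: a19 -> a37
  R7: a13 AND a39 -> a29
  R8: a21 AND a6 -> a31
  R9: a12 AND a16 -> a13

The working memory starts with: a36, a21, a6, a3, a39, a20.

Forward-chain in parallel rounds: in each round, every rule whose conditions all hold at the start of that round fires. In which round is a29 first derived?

Round 1 fires R1, R2, R5, R8, giving a2, a16, a1, a31.
Round 2 fires R3, giving a12.
Round 3 fires R9, giving a13.
Round 4 fires R7, giving a29.
a29 first appears in round 4.

4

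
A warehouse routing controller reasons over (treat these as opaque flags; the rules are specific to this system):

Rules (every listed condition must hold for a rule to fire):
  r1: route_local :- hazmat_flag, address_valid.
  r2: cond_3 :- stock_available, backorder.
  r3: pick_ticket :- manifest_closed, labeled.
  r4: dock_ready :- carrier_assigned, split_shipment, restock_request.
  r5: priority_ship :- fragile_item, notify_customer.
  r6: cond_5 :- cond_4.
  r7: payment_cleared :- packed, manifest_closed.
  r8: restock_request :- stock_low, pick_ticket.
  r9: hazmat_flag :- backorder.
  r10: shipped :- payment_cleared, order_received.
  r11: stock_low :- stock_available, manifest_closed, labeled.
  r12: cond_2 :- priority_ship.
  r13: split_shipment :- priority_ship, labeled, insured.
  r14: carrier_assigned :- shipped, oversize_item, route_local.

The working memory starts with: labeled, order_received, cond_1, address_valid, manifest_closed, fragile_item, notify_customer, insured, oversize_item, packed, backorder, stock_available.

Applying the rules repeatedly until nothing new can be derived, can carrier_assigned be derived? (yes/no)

yes

Round 1 fires r2, r3, r5, r7, r9, r11, giving cond_3, pick_ticket, priority_ship, payment_cleared, hazmat_flag, stock_low.
Round 2 fires r1, r8, r10, r12, r13, giving route_local, restock_request, shipped, cond_2, split_shipment.
Round 3 fires r14, giving carrier_assigned.
Round 4 fires r4, giving dock_ready.
carrier_assigned appears in round 3, so it is derivable.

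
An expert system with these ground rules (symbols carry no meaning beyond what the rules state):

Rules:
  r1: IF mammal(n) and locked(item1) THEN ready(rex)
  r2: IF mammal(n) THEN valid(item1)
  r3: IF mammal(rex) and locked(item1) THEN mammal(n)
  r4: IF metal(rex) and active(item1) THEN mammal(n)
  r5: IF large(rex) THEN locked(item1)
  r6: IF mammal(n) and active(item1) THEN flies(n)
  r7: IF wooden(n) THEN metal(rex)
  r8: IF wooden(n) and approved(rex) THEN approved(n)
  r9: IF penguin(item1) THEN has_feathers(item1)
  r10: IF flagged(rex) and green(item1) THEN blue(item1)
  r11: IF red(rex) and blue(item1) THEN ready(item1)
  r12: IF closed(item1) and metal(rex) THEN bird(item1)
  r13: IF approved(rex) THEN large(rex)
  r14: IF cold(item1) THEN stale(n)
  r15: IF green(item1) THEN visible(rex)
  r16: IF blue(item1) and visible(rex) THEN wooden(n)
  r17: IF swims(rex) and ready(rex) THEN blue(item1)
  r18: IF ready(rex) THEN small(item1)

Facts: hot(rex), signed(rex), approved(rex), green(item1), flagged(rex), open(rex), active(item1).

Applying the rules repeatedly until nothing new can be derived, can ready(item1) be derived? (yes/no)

Round 1 fires r10, r13, r15, giving blue(item1), large(rex), visible(rex).
Round 2 fires r5, r16, giving locked(item1), wooden(n).
Round 3 fires r7, r8, giving metal(rex), approved(n).
Round 4 fires r4, giving mammal(n).
Round 5 fires r1, r2, r6, giving ready(rex), valid(item1), flies(n).
Round 6 fires r18, giving small(item1).
Fixed point reached. ready(item1) is concluded only by r11; r11 needs red(rex) (never derived).

no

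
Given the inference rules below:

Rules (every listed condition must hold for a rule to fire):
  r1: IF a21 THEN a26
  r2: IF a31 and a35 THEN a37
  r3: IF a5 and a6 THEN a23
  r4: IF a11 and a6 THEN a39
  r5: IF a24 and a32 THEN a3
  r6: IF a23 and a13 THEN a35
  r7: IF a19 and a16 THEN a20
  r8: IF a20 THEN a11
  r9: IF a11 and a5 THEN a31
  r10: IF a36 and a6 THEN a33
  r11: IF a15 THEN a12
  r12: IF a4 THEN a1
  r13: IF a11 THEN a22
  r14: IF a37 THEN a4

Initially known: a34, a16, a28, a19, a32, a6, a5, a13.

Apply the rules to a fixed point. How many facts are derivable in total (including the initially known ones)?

Round 1: r3 [IF a5 and a6 THEN a23]; r7 [IF a19 and a16 THEN a20]. Adds a23, a20.
Round 2: r6 [IF a23 and a13 THEN a35]; r8 [IF a20 THEN a11]. Adds a35, a11.
Round 3: r4 [IF a11 and a6 THEN a39]; r9 [IF a11 and a5 THEN a31]; r13 [IF a11 THEN a22]. Adds a39, a31, a22.
Round 4: r2 [IF a31 and a35 THEN a37]. Adds a37.
Round 5: r14 [IF a37 THEN a4]. Adds a4.
Round 6: r12 [IF a4 THEN a1]. Adds a1.
Closure: {a1, a11, a13, a16, a19, a20, a22, a23, a28, a31, a32, a34, a35, a37, a39, a4, a5, a6} — 18 facts.

18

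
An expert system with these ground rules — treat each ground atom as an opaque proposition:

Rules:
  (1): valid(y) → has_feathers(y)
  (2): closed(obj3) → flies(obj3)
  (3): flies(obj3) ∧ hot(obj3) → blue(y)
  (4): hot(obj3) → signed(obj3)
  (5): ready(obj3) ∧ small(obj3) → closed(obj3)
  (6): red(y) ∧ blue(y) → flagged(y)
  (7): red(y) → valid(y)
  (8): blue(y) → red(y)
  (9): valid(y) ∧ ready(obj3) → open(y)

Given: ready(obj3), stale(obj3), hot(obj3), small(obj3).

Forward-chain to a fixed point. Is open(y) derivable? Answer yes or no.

Round 1: (4) [hot(obj3) → signed(obj3)]; (5) [ready(obj3) ∧ small(obj3) → closed(obj3)]. New: signed(obj3), closed(obj3).
Round 2: (2) [closed(obj3) → flies(obj3)]. New: flies(obj3).
Round 3: (3) [flies(obj3) ∧ hot(obj3) → blue(y)]. New: blue(y).
Round 4: (8) [blue(y) → red(y)]. New: red(y).
Round 5: (6) [red(y) ∧ blue(y) → flagged(y)]; (7) [red(y) → valid(y)]. New: flagged(y), valid(y).
Round 6: (1) [valid(y) → has_feathers(y)]; (9) [valid(y) ∧ ready(obj3) → open(y)]. New: has_feathers(y), open(y).
open(y) appears in round 6, so it is derivable.

yes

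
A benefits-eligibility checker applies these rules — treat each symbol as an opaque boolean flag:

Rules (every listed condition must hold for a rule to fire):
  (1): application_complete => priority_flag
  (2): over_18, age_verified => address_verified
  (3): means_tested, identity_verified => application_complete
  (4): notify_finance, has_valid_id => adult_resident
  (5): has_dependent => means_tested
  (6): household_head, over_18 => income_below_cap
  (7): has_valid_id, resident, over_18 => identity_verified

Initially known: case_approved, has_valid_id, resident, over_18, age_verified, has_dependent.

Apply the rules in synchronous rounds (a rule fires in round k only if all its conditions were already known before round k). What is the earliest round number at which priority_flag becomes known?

3

Round 1: (2) [over_18, age_verified => address_verified]; (5) [has_dependent => means_tested]; (7) [has_valid_id, resident, over_18 => identity_verified]. Adds address_verified, means_tested, identity_verified.
Round 2: (3) [means_tested, identity_verified => application_complete]. Adds application_complete.
Round 3: (1) [application_complete => priority_flag]. Adds priority_flag.
priority_flag first appears in round 3.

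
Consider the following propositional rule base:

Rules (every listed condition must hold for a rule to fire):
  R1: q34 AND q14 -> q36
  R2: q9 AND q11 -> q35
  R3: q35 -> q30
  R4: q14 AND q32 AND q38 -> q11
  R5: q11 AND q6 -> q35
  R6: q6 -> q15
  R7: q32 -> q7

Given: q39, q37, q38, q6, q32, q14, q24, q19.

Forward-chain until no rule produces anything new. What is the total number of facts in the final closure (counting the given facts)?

13

Round 1 fires R4, R6, R7, giving q11, q15, q7.
Round 2 fires R5, giving q35.
Round 3 fires R3, giving q30.
Closure: {q11, q14, q15, q19, q24, q30, q32, q35, q37, q38, q39, q6, q7} — 13 facts.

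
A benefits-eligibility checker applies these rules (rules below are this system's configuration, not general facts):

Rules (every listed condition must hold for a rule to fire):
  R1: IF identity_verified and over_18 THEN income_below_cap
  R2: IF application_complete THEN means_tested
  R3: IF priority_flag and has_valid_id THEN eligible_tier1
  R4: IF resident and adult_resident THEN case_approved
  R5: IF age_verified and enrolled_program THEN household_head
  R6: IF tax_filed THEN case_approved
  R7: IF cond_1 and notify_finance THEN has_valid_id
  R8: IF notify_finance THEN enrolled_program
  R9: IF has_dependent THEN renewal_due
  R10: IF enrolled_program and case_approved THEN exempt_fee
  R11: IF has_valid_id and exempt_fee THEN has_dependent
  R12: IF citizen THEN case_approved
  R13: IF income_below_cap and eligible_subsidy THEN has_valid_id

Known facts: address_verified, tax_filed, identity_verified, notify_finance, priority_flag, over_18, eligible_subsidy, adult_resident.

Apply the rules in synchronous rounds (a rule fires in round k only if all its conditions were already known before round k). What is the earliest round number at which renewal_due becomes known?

Round 1: R1 [IF identity_verified and over_18 THEN income_below_cap]; R6 [IF tax_filed THEN case_approved]; R8 [IF notify_finance THEN enrolled_program]. New: income_below_cap, case_approved, enrolled_program.
Round 2: R10 [IF enrolled_program and case_approved THEN exempt_fee]; R13 [IF income_below_cap and eligible_subsidy THEN has_valid_id]. New: exempt_fee, has_valid_id.
Round 3: R3 [IF priority_flag and has_valid_id THEN eligible_tier1]; R11 [IF has_valid_id and exempt_fee THEN has_dependent]. New: eligible_tier1, has_dependent.
Round 4: R9 [IF has_dependent THEN renewal_due]. New: renewal_due.
renewal_due first appears in round 4.

4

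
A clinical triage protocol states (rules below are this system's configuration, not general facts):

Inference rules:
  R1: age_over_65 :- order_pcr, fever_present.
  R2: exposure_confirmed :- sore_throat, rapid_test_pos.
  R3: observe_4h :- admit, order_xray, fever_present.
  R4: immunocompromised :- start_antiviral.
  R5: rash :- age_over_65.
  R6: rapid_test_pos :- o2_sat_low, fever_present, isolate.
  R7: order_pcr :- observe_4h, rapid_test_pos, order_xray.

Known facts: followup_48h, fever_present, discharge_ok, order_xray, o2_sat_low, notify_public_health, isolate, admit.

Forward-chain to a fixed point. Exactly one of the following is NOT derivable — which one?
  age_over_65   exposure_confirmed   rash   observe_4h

exposure_confirmed

Round 1 — R3, R6, derive observe_4h, rapid_test_pos.
Round 2 — R7, derive order_pcr.
Round 3 — R1, derive age_over_65.
Round 4 — R5, derive rash.
Derived: observe_4h (round 1), rash (round 4), age_over_65 (round 3). exposure_confirmed never appears in any round.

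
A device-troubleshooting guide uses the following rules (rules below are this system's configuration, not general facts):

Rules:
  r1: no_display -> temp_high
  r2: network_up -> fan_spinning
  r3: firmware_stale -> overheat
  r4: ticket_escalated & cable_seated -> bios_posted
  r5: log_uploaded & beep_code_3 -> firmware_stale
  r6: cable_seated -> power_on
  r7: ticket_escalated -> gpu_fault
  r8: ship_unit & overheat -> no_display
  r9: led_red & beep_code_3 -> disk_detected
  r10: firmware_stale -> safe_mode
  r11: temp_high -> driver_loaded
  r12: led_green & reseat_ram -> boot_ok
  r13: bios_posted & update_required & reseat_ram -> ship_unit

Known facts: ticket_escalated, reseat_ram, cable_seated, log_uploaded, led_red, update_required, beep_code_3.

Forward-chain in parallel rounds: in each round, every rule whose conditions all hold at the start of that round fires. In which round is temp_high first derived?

4

[1] r4 [ticket_escalated & cable_seated -> bios_posted]; r5 [log_uploaded & beep_code_3 -> firmware_stale]; r6 [cable_seated -> power_on]; r7 [ticket_escalated -> gpu_fault]; r9 [led_red & beep_code_3 -> disk_detected]. ⇒ new: bios_posted, firmware_stale, power_on, gpu_fault, disk_detected.
[2] r3 [firmware_stale -> overheat]; r10 [firmware_stale -> safe_mode]; r13 [bios_posted & update_required & reseat_ram -> ship_unit]. ⇒ new: overheat, safe_mode, ship_unit.
[3] r8 [ship_unit & overheat -> no_display]. ⇒ new: no_display.
[4] r1 [no_display -> temp_high]. ⇒ new: temp_high.
temp_high first appears in round 4.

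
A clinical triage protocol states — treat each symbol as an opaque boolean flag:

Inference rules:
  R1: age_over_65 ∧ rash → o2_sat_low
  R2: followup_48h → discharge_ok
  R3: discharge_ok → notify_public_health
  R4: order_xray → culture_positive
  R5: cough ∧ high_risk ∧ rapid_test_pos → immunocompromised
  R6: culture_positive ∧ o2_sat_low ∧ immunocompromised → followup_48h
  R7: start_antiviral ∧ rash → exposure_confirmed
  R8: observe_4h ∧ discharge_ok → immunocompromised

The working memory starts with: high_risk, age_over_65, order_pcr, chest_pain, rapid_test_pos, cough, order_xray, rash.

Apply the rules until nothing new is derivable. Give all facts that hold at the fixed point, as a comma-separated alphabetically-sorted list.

[1] R1 [age_over_65 ∧ rash → o2_sat_low]; R4 [order_xray → culture_positive]; R5 [cough ∧ high_risk ∧ rapid_test_pos → immunocompromised]. ⇒ new: o2_sat_low, culture_positive, immunocompromised.
[2] R6 [culture_positive ∧ o2_sat_low ∧ immunocompromised → followup_48h]. ⇒ new: followup_48h.
[3] R2 [followup_48h → discharge_ok]. ⇒ new: discharge_ok.
[4] R3 [discharge_ok → notify_public_health]. ⇒ new: notify_public_health.

age_over_65, chest_pain, cough, culture_positive, discharge_ok, followup_48h, high_risk, immunocompromised, notify_public_health, o2_sat_low, order_pcr, order_xray, rapid_test_pos, rash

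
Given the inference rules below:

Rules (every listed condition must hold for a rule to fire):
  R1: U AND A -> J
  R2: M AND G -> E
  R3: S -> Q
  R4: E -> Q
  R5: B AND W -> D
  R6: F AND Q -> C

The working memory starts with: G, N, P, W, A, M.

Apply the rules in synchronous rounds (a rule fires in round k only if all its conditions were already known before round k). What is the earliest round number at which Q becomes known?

Round 1 fires R2, giving E.
Round 2 fires R4, giving Q.
Q first appears in round 2.

2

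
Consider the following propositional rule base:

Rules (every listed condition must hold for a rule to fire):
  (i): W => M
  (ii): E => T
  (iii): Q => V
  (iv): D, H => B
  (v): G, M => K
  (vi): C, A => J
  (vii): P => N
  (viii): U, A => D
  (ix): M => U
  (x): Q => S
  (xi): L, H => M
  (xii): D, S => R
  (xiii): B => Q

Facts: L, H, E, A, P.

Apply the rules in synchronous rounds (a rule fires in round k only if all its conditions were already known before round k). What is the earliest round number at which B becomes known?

Round 1 fires (ii), (vii), (xi), giving T, N, M.
Round 2 fires (ix), giving U.
Round 3 fires (viii), giving D.
Round 4 fires (iv), giving B.
B first appears in round 4.

4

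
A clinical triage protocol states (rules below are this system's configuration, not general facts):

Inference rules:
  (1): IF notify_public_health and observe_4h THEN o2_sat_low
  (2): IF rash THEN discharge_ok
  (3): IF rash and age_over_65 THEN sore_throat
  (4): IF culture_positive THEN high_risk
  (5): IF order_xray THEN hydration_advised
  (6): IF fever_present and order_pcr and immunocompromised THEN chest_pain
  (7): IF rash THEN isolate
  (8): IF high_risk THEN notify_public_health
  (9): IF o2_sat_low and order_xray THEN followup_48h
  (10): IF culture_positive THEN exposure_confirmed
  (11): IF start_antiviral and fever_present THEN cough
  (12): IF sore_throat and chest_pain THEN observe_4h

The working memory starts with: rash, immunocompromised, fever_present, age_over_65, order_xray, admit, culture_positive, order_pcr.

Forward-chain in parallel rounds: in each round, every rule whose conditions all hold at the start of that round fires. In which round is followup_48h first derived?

Round 1 — (2), (3), (4), (5), (6), (7), (10), derive discharge_ok, sore_throat, high_risk, hydration_advised, chest_pain, isolate, exposure_confirmed.
Round 2 — (8), (12), derive notify_public_health, observe_4h.
Round 3 — (1), derive o2_sat_low.
Round 4 — (9), derive followup_48h.
followup_48h first appears in round 4.

4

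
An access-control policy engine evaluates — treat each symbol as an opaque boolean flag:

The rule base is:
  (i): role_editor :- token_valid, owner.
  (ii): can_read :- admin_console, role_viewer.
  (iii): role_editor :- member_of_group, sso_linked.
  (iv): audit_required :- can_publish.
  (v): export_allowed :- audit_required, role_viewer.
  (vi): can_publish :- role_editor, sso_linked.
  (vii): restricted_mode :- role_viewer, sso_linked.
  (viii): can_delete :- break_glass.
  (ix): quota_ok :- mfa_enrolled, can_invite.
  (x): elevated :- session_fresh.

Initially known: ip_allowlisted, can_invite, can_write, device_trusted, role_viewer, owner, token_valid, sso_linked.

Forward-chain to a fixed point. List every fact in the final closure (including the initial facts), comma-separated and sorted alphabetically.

Round 1: (i) [role_editor :- token_valid, owner.]; (vii) [restricted_mode :- role_viewer, sso_linked.]. Adds role_editor, restricted_mode.
Round 2: (vi) [can_publish :- role_editor, sso_linked.]. Adds can_publish.
Round 3: (iv) [audit_required :- can_publish.]. Adds audit_required.
Round 4: (v) [export_allowed :- audit_required, role_viewer.]. Adds export_allowed.

audit_required, can_invite, can_publish, can_write, device_trusted, export_allowed, ip_allowlisted, owner, restricted_mode, role_editor, role_viewer, sso_linked, token_valid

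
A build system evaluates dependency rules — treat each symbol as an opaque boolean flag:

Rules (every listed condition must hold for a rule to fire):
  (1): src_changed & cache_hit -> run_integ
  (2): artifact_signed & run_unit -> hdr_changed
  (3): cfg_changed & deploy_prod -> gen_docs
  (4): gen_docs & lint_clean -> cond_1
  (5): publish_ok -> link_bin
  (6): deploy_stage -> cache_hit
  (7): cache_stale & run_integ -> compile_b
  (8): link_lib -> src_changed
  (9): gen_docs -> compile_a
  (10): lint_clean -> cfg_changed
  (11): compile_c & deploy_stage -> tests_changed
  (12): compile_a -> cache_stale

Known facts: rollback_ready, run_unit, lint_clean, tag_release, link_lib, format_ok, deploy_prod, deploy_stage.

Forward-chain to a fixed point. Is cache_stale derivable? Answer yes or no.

Round 1: (6) [deploy_stage -> cache_hit]; (8) [link_lib -> src_changed]; (10) [lint_clean -> cfg_changed]. New: cache_hit, src_changed, cfg_changed.
Round 2: (1) [src_changed & cache_hit -> run_integ]; (3) [cfg_changed & deploy_prod -> gen_docs]. New: run_integ, gen_docs.
Round 3: (4) [gen_docs & lint_clean -> cond_1]; (9) [gen_docs -> compile_a]. New: cond_1, compile_a.
Round 4: (12) [compile_a -> cache_stale]. New: cache_stale.
Round 5: (7) [cache_stale & run_integ -> compile_b]. New: compile_b.
cache_stale appears in round 4, so it is derivable.

yes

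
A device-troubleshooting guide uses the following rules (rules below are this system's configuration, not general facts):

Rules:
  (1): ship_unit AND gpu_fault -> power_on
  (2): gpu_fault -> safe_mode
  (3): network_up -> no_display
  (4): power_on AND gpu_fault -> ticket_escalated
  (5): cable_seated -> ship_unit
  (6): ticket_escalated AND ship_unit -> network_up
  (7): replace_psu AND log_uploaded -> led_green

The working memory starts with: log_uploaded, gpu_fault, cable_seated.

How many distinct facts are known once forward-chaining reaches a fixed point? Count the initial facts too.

Round 1: (2) [gpu_fault -> safe_mode]; (5) [cable_seated -> ship_unit]. Adds safe_mode, ship_unit.
Round 2: (1) [ship_unit AND gpu_fault -> power_on]. Adds power_on.
Round 3: (4) [power_on AND gpu_fault -> ticket_escalated]. Adds ticket_escalated.
Round 4: (6) [ticket_escalated AND ship_unit -> network_up]. Adds network_up.
Round 5: (3) [network_up -> no_display]. Adds no_display.
Closure: {cable_seated, gpu_fault, log_uploaded, network_up, no_display, power_on, safe_mode, ship_unit, ticket_escalated} — 9 facts.

9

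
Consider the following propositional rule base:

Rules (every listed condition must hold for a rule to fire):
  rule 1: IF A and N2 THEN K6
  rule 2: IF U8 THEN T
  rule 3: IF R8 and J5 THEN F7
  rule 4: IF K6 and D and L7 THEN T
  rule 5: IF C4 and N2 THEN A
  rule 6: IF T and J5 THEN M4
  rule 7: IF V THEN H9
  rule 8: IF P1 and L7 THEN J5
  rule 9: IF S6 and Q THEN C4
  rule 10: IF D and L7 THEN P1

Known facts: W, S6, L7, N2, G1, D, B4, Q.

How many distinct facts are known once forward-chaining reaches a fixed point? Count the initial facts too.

15

Round 1 fires rule 9, rule 10, giving C4, P1.
Round 2 fires rule 5, rule 8, giving A, J5.
Round 3 fires rule 1, giving K6.
Round 4 fires rule 4, giving T.
Round 5 fires rule 6, giving M4.
Closure: {A, B4, C4, D, G1, J5, K6, L7, M4, N2, P1, Q, S6, T, W} — 15 facts.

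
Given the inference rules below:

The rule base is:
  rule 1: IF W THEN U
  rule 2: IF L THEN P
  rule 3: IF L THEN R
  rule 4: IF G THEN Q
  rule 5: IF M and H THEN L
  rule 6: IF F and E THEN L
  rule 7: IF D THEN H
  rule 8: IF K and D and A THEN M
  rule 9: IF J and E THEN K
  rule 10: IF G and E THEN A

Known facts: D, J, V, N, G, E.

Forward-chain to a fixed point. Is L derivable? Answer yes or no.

yes

Round 1 fires rule 4, rule 7, rule 9, rule 10, giving Q, H, K, A.
Round 2 fires rule 8, giving M.
Round 3 fires rule 5, giving L.
Round 4 fires rule 2, rule 3, giving P, R.
L appears in round 3, so it is derivable.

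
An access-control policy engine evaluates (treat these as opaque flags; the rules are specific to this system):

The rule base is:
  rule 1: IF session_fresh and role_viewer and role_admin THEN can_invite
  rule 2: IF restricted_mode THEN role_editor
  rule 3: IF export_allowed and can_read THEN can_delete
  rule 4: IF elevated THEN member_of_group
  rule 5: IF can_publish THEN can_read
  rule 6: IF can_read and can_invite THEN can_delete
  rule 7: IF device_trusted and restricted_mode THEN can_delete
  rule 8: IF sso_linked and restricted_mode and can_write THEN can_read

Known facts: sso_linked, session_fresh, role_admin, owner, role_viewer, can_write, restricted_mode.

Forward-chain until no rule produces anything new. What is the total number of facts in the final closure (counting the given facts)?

11

Round 1: rule 1 [IF session_fresh and role_viewer and role_admin THEN can_invite]; rule 2 [IF restricted_mode THEN role_editor]; rule 8 [IF sso_linked and restricted_mode and can_write THEN can_read]. New: can_invite, role_editor, can_read.
Round 2: rule 6 [IF can_read and can_invite THEN can_delete]. New: can_delete.
Closure: {can_delete, can_invite, can_read, can_write, owner, restricted_mode, role_admin, role_editor, role_viewer, session_fresh, sso_linked} — 11 facts.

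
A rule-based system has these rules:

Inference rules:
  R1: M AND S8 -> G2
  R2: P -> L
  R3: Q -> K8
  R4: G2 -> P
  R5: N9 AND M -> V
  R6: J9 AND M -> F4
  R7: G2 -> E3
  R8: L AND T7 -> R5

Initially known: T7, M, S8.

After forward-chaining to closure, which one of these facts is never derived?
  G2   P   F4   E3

F4

Round 1 — R1, derive G2.
Round 2 — R4, R7, derive P, E3.
Round 3 — R2, derive L.
Round 4 — R8, derive R5.
Derived: E3 (round 2), P (round 2), G2 (round 1). F4 never appears in any round.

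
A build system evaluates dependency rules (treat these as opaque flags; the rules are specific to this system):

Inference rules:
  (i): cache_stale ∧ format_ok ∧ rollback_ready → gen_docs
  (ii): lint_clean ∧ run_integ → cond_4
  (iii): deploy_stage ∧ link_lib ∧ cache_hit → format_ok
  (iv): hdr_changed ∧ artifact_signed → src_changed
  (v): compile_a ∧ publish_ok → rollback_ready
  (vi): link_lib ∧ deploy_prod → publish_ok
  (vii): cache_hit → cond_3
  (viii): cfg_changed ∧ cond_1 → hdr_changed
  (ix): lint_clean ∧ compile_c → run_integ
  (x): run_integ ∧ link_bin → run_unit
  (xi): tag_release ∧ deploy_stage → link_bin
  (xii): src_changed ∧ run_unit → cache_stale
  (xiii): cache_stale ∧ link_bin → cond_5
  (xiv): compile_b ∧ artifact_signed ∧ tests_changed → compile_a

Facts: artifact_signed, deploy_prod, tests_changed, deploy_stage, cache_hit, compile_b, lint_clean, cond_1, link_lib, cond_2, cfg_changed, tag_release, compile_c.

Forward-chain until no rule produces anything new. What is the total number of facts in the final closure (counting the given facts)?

Round 1 — (iii), (vi), (vii), (viii), (ix), (xi), (xiv), derive format_ok, publish_ok, cond_3, hdr_changed, run_integ, link_bin, compile_a.
Round 2 — (ii), (iv), (v), (x), derive cond_4, src_changed, rollback_ready, run_unit.
Round 3 — (xii), derive cache_stale.
Round 4 — (i), (xiii), derive gen_docs, cond_5.
Closure: {artifact_signed, cache_hit, cache_stale, cfg_changed, compile_a, compile_b, compile_c, cond_1, cond_2, cond_3, cond_4, cond_5, deploy_prod, deploy_stage, format_ok, gen_docs, hdr_changed, link_bin, link_lib, lint_clean, publish_ok, rollback_ready, run_integ, run_unit, src_changed, tag_release, tests_changed} — 27 facts.

27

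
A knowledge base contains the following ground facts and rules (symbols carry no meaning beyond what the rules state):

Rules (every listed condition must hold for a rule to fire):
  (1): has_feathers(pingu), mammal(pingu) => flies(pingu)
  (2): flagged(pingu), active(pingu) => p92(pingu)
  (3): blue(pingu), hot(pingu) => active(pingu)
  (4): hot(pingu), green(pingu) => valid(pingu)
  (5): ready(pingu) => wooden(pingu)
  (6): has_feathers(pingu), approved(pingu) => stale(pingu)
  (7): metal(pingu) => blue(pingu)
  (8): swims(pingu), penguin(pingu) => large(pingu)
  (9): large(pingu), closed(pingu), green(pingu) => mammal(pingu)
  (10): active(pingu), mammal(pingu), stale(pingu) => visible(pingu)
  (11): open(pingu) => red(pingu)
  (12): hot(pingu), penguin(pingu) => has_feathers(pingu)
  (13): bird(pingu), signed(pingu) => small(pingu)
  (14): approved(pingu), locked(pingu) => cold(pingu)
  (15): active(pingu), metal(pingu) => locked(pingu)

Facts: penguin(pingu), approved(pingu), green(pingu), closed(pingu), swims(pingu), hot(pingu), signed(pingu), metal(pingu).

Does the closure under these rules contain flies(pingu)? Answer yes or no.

Round 1: (4) [hot(pingu), green(pingu) => valid(pingu)]; (7) [metal(pingu) => blue(pingu)]; (8) [swims(pingu), penguin(pingu) => large(pingu)]; (12) [hot(pingu), penguin(pingu) => has_feathers(pingu)]. Adds valid(pingu), blue(pingu), large(pingu), has_feathers(pingu).
Round 2: (3) [blue(pingu), hot(pingu) => active(pingu)]; (6) [has_feathers(pingu), approved(pingu) => stale(pingu)]; (9) [large(pingu), closed(pingu), green(pingu) => mammal(pingu)]. Adds active(pingu), stale(pingu), mammal(pingu).
Round 3: (1) [has_feathers(pingu), mammal(pingu) => flies(pingu)]; (10) [active(pingu), mammal(pingu), stale(pingu) => visible(pingu)]; (15) [active(pingu), metal(pingu) => locked(pingu)]. Adds flies(pingu), visible(pingu), locked(pingu).
Round 4: (14) [approved(pingu), locked(pingu) => cold(pingu)]. Adds cold(pingu).
flies(pingu) appears in round 3, so it is derivable.

yes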